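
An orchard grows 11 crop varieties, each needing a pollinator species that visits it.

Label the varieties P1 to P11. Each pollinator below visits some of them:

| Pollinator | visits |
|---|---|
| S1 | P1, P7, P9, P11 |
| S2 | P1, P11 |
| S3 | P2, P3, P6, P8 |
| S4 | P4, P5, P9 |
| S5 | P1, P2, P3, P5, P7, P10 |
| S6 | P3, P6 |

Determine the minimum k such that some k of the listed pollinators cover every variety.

4

Take {S2, S3, S4, S5}. Their union is {P1, P2, P3, P4, P5, P6, P7, P8, P9, P10, P11}, which is all 11 varieties.
Only S5 contains P10, so S5 is forced; the remaining 5 varieties need at least 3 more pollinators (each remaining pollinator adds at most 2) — so at least 4 pollinators are needed, and 4 is optimal.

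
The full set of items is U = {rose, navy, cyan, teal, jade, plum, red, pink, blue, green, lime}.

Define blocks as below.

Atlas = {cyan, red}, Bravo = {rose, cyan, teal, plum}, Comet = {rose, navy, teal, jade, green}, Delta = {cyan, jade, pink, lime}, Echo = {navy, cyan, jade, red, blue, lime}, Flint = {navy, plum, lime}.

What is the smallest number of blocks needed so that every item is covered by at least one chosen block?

4

Take {Bravo, Comet, Delta, Echo}. Their union is {rose, navy, cyan, teal, jade, plum, red, pink, blue, green, lime}, which is all 11 items.
No 3 of the 6 blocks cover everything (all 20 combinations miss at least one item), so 4 is optimal.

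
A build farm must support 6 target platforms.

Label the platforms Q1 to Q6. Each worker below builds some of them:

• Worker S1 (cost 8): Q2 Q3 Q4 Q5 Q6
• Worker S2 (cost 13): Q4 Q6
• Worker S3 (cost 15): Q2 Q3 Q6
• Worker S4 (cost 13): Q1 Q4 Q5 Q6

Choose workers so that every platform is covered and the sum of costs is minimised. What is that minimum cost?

S1, S4 together cover every platform (S1 ∪ S4 = {Q1, Q2, Q3, Q4, Q5, Q6}); total cost 8 + 13 = 21.
No covering selection has total cost below 21.

21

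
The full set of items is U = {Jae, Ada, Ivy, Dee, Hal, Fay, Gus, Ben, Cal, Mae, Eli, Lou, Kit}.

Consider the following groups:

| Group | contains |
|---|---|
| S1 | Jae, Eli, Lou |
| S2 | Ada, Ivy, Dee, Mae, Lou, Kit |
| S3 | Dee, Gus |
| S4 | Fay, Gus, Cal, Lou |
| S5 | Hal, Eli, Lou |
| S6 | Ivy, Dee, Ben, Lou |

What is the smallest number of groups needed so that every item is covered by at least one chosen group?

5

Take {S1, S2, S4, S5, S6}. Their union is {Jae, Ada, Ivy, Dee, Hal, Fay, Gus, Ben, Cal, Mae, Eli, Lou, Kit}, which is all 13 items.
No 4 of the 6 groups cover everything (all 15 combinations miss at least one item), so 5 is optimal.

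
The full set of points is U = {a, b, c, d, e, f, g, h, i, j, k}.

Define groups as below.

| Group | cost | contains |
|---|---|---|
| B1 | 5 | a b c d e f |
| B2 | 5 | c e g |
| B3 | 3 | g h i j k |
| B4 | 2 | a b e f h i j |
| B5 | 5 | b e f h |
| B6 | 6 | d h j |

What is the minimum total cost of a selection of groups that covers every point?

8

B1, B3 together cover every point (B1 ∪ B3 = {a, b, c, d, e, f, g, h, i, j, k}); total cost 5 + 3 = 8.
The greedy pick B4, B3, B1 costs 10; no covering selection beats 8.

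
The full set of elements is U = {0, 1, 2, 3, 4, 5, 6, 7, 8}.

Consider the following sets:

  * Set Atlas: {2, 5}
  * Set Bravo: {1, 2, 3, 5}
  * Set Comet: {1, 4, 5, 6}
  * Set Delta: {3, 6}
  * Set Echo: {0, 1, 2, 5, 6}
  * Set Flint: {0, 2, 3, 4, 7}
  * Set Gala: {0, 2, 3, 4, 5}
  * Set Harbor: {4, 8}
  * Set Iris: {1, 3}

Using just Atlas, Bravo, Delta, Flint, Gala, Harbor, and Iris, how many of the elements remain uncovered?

0

Union of Atlas, Bravo, Delta, Flint, Gala, Harbor, Iris = {0, 1, 2, 3, 4, 5, 6, 7, 8} — that's every element, so 0 are uncovered.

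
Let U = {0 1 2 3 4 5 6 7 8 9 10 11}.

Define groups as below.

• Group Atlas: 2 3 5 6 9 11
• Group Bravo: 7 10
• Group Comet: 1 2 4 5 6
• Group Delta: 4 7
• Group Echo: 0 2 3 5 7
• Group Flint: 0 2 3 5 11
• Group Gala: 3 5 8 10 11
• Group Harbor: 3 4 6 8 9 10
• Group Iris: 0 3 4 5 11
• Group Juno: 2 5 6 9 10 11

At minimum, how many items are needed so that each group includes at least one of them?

3

The 3 items {5, 7, 8} hit every group.
No choice of 2 items meets every group, so 3 is the minimum.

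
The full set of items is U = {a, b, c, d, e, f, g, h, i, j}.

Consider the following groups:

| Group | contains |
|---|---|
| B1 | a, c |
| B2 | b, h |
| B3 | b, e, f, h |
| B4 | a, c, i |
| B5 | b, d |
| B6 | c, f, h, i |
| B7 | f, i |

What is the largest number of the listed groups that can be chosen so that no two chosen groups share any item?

3

B1, B2, B7 are pairwise disjoint (B1={a,c}; B2={b,h}; B7={f,i}).
Every remaining group overlaps one of these, and no 4 of the listed groups are pairwise disjoint, so 3 is the maximum.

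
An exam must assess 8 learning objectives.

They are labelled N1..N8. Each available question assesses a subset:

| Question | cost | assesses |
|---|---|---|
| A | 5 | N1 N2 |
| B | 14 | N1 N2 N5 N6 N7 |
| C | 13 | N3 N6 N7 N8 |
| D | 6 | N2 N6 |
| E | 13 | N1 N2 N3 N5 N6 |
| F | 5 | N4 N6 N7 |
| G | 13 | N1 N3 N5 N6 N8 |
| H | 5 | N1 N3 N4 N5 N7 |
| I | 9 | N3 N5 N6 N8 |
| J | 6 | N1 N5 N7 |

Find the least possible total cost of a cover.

19

A, H, I together cover every objective (A ∪ H ∪ I = {N1, N2, N3, N4, N5, N6, N7, N8}); total cost 5 + 5 + 9 = 19.
The greedy pick H, D, I costs 20; no covering selection beats 19.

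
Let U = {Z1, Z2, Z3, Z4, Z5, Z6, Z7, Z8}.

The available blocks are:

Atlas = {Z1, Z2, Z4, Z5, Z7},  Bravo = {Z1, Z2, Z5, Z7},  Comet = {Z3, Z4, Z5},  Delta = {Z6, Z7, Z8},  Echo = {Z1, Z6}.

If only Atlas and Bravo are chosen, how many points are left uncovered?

Union of Atlas, Bravo = {Z1, Z2, Z4, Z5, Z7}.
Not covered: Z3, Z6, Z8 — 3 points.

3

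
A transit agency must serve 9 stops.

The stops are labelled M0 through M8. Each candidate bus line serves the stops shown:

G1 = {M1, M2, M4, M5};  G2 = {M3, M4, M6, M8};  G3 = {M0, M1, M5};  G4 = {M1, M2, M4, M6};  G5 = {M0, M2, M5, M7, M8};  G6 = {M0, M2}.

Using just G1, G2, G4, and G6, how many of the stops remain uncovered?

1

Union of G1, G2, G4, G6 = {M0, M1, M2, M3, M4, M5, M6, M8}.
Not covered: M7 — 1 stop.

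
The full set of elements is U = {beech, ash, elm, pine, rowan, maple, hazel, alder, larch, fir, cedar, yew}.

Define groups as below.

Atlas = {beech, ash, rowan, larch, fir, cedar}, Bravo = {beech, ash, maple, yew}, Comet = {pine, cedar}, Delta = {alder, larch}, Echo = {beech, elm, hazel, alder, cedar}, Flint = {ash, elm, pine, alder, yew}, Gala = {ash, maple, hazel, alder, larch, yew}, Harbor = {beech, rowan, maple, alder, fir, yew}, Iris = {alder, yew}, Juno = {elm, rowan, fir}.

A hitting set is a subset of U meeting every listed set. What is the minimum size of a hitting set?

Take H = {beech, elm, alder, cedar}. Each listed group contains at least one of these, so H is a hitting set of size 4.
The groups Bravo, Comet, Delta, Juno are pairwise disjoint, so any hitting set needs a separate element for each — at least 4. Hence 4 is optimal.

4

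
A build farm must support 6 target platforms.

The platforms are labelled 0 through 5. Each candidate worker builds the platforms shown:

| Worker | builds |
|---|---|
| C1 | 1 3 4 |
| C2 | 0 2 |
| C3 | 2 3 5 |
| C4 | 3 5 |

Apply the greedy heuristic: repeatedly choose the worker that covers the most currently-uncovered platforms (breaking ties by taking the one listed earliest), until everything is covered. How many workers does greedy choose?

Greedy: pick C1 (covers 3 new) → pick C2 (covers 2 new) → pick C3 (covers 1 new). Total picks: 3.

3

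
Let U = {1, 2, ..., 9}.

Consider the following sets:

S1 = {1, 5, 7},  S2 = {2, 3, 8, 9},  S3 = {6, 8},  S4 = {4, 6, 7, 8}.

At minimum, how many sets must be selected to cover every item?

3

Take {S1, S2, S4}. Their union is {1, 2, 3, 4, 5, 6, 7, 8, 9}, which is all 9 items.
Each set has at most 4 items, and 2·4 = 8 < 9 — so at least 3 sets are needed, and 3 is optimal.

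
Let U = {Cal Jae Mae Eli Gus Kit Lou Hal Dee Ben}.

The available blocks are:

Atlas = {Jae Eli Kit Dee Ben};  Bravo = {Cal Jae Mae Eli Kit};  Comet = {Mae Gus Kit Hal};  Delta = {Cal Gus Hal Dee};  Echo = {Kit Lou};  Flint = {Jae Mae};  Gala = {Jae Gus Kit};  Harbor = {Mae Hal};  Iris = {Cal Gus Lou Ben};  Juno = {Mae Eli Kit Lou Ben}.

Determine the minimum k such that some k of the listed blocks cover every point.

Take {Atlas, Comet, Iris}. Their union is {Cal, Jae, Mae, Eli, Gus, Kit, Lou, Hal, Dee, Ben}, which is all 10 points.
No 2 of the 10 blocks cover everything (all 45 combinations miss at least one point), so 3 is optimal.

3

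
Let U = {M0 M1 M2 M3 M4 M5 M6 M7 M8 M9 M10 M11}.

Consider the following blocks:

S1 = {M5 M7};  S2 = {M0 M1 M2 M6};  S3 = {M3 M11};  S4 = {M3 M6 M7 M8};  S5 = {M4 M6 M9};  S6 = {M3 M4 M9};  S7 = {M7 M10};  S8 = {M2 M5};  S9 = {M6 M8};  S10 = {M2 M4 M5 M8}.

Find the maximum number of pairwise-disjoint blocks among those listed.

4

S3, S7, S8, S9 are pairwise disjoint (S3={M3,M11}; S7={M7,M10}; S8={M2,M5}; S9={M6,M8}).
Every remaining block overlaps one of these, and no 5 of the listed blocks are pairwise disjoint, so 4 is the maximum.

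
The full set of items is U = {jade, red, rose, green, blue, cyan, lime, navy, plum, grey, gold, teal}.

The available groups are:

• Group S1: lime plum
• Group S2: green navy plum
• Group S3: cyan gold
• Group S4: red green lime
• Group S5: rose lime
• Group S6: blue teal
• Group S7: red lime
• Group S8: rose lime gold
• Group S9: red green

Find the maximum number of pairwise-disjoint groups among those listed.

4

S2, S3, S6, S7 are pairwise disjoint (S2={green,navy,plum}; S3={cyan,gold}; S6={blue,teal}; S7={red,lime}).
Every remaining group overlaps one of these, and no 5 of the listed groups are pairwise disjoint, so 4 is the maximum.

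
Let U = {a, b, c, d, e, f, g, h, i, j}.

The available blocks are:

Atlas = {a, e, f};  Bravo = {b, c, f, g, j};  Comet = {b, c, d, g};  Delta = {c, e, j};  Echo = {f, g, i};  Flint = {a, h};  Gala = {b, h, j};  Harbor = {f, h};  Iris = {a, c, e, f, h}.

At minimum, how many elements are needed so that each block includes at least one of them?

3

T = {e, g, h} meets every block (each contains at least one member of T), and |T| = 3.
The blocks Delta, Echo, Flint are pairwise disjoint, so any hitting set needs a separate element for each — at least 3. Hence 3 is optimal.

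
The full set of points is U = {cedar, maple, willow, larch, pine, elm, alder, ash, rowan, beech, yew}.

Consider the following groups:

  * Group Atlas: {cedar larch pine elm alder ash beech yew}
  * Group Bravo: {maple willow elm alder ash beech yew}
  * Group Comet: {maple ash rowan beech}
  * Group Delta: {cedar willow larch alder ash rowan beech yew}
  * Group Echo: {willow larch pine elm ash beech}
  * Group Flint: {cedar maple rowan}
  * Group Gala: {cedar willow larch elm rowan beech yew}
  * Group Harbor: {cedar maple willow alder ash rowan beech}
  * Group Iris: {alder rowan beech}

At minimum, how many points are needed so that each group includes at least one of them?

2

Take H = {rowan, beech}. Each listed group contains at least one of these, so H is a hitting set of size 2.
The groups Echo, Flint are pairwise disjoint, so any hitting set needs a separate point for each — at least 2. Hence 2 is optimal.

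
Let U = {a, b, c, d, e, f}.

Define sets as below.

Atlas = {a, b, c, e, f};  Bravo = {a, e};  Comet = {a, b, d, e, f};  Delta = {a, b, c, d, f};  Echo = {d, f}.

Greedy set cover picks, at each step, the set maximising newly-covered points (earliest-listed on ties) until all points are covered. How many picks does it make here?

Greedy: pick Atlas (covers 5 new) → pick Comet (covers 1 new). Total picks: 2.

2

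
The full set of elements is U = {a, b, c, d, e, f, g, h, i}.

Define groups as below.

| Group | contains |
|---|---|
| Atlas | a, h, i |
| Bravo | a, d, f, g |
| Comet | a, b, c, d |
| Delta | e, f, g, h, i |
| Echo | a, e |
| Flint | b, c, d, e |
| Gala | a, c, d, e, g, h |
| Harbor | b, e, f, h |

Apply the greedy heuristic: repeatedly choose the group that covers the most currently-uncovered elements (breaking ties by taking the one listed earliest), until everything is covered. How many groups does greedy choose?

3

Greedy: pick Gala (covers 6 new) → pick Delta (covers 2 new) → pick Comet (covers 1 new). Total picks: 3.
(The true minimum cover uses only 2 groups, so greedy is not optimal here.)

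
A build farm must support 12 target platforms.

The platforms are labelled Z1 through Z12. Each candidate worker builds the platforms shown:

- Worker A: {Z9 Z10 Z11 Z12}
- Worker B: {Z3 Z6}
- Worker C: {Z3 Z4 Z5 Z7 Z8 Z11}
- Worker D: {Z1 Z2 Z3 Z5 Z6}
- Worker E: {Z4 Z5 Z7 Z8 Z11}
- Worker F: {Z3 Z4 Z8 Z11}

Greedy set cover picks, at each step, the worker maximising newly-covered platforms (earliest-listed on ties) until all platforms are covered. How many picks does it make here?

Greedy: pick C (covers 6 new) → pick A (covers 3 new) → pick D (covers 3 new). Total picks: 3.

3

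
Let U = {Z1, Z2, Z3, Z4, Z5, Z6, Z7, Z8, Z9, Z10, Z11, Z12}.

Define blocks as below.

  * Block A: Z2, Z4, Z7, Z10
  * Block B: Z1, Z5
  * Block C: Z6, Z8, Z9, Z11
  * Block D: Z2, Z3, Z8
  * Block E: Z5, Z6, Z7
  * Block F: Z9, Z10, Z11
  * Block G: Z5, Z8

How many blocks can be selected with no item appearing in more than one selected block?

3

D, E, F are pairwise disjoint (D={Z2,Z3,Z8}; E={Z5,Z6,Z7}; F={Z9,Z10,Z11}).
Every remaining block overlaps one of these, and no 4 of the listed blocks are pairwise disjoint, so 3 is the maximum.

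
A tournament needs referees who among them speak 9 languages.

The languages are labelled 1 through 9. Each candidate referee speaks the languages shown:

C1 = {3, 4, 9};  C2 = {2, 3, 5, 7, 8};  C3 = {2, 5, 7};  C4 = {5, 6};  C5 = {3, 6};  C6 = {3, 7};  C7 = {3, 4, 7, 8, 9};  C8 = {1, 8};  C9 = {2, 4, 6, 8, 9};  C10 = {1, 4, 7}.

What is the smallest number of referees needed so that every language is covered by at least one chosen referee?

3

Take {C2, C9, C10}. Their union is {1, 2, 3, 4, 5, 6, 7, 8, 9}, which is all 9 languages.
No 2 of the 10 referees cover everything (all 45 combinations miss at least one language), so 3 is optimal.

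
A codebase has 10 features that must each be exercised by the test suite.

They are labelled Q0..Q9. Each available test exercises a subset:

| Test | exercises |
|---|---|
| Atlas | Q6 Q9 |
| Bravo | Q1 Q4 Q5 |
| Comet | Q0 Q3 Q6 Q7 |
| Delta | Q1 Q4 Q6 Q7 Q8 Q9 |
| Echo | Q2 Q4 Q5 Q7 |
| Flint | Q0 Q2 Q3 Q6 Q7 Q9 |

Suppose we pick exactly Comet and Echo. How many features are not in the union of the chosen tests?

3

Union of Comet, Echo = {Q0, Q2, Q3, Q4, Q5, Q6, Q7}.
Not covered: Q1, Q8, Q9 — 3 features.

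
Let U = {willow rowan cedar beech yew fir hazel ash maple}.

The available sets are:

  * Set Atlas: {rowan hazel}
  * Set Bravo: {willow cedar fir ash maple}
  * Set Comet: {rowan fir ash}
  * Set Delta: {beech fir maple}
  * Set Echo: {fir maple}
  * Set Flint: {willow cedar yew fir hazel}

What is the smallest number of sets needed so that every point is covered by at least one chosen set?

3

Comet, Delta, and Flint cover everything between them: the union {willow, rowan, cedar, beech, yew, fir, hazel, ash, maple} is all of U.
Only Delta contains beech, so Delta is forced; the remaining 6 points need at least 2 more sets (each remaining set adds at most 4) — so at least 3 sets are needed, and 3 is optimal.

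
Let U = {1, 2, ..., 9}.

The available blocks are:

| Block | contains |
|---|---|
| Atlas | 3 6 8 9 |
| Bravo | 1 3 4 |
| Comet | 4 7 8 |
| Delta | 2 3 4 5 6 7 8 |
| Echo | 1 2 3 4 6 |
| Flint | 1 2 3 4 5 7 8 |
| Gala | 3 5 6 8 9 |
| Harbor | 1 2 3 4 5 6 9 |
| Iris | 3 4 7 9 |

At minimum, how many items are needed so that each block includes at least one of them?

2

Take H = {4, 9}. Each listed block contains at least one of these, so H is a hitting set of size 2.
No single item lies in every block, so at least 2 are needed and 2 is optimal.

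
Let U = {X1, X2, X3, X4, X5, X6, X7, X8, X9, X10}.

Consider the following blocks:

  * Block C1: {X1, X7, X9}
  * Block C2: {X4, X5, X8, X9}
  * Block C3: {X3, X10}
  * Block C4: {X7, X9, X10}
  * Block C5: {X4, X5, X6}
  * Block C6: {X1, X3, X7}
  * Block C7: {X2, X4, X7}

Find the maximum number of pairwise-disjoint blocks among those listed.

3

C1, C3, C5 are pairwise disjoint (C1={X1,X7,X9}; C3={X3,X10}; C5={X4,X5,X6}).
Every remaining block overlaps one of these, and no 4 of the listed blocks are pairwise disjoint, so 3 is the maximum.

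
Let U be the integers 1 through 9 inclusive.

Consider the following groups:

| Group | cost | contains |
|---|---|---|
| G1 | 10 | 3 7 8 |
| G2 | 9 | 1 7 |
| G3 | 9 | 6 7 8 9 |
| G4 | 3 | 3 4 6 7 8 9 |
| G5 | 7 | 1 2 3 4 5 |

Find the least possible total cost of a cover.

10

G4, G5 together cover every item (G4 ∪ G5 = {1, 2, 3, 4, 5, 6, 7, 8, 9}); total cost 3 + 7 = 10.
No covering selection has total cost below 10.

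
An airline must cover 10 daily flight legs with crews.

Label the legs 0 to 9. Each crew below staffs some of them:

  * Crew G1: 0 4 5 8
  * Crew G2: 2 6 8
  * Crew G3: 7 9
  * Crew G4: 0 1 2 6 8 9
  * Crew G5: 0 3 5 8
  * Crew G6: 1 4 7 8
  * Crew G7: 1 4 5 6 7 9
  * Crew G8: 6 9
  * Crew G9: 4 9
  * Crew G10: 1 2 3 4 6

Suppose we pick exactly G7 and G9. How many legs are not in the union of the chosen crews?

4

Union of G7, G9 = {1, 4, 5, 6, 7, 9}.
Not covered: 0, 2, 3, 8 — 4 legs.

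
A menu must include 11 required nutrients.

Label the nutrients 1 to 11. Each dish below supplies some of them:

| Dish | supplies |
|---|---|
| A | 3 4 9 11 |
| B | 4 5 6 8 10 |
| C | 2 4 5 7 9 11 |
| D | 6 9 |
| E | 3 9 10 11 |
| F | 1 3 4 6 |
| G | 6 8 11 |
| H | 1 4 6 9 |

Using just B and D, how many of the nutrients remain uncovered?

Union of B, D = {4, 5, 6, 8, 9, 10}.
Not covered: 1, 2, 3, 7, 11 — 5 nutrients.

5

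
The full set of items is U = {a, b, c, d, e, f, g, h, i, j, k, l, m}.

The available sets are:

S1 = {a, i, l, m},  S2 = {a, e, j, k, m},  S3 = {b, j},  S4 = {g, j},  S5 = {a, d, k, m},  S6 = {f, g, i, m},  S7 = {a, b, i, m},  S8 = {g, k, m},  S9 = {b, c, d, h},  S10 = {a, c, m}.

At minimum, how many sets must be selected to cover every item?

S1, S2, S6, and S9 cover everything between them: the union {a, b, c, d, e, f, g, h, i, j, k, l, m} is all of U.
Only S6 contains f, so S6 is forced; the remaining 9 items need at least 3 more sets (each remaining set adds at most 4) — so at least 4 sets are needed, and 4 is optimal.

4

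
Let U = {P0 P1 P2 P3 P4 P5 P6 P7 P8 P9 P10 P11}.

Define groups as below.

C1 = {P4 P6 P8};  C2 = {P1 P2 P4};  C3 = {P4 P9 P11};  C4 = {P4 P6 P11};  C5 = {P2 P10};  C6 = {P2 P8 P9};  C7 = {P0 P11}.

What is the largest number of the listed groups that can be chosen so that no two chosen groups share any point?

3

C1, C5, C7 are pairwise disjoint (C1={P4,P6,P8}; C5={P2,P10}; C7={P0,P11}).
Every remaining group overlaps one of these, and no 4 of the listed groups are pairwise disjoint, so 3 is the maximum.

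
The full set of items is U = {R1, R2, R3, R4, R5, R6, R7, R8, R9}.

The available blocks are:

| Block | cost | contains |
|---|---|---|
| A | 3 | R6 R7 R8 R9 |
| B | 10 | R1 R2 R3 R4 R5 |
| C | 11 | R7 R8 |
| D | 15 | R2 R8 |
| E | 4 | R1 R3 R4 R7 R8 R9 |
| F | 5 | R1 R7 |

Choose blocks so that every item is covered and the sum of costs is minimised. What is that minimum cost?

13

A, B together cover every item (A ∪ B = {R1, R2, R3, R4, R5, R6, R7, R8, R9}); total cost 3 + 10 = 13.
The greedy pick E, A, B costs 17; no covering selection beats 13.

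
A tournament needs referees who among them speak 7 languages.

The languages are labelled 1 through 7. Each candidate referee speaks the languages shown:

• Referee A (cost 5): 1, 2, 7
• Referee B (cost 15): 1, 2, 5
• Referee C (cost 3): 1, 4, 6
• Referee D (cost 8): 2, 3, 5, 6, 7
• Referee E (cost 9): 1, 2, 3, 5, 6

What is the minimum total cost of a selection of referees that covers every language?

C, D together cover every language (C ∪ D = {1, 2, 3, 4, 5, 6, 7}); total cost 3 + 8 = 11.
No covering selection has total cost below 11.

11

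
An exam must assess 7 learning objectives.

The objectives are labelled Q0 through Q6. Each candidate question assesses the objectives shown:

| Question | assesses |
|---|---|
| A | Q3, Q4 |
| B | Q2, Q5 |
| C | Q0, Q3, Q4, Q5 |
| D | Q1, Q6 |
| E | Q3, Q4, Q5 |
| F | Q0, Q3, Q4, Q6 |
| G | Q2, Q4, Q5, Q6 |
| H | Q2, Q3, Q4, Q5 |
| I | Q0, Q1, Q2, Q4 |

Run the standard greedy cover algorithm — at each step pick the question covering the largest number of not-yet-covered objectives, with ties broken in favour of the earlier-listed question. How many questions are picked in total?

Greedy: pick C (covers 4 new) → pick D (covers 2 new) → pick B (covers 1 new). Total picks: 3.

3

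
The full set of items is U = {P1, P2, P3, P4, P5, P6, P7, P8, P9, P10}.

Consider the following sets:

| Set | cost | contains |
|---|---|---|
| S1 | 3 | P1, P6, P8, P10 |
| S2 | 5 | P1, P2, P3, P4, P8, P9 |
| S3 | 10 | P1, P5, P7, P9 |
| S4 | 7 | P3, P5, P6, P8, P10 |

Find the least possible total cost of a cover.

S1, S2, S3 together cover every item (S1 ∪ S2 ∪ S3 = {P1, P2, P3, P4, P5, P6, P7, P8, P9, P10}); total cost 3 + 5 + 10 = 18.
No covering selection has total cost below 18.

18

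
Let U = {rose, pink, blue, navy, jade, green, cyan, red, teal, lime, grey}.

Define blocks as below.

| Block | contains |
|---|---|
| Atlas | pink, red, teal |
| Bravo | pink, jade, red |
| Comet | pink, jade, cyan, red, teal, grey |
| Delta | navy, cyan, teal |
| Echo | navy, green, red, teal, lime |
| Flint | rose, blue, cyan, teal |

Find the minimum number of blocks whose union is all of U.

Take {Comet, Echo, Flint}. Their union is {rose, pink, blue, navy, jade, green, cyan, red, teal, lime, grey}, which is all 11 points.
Only Flint contains rose, so Flint is forced; the remaining 7 points need at least 2 more blocks (each remaining block adds at most 4) — so at least 3 blocks are needed, and 3 is optimal.

3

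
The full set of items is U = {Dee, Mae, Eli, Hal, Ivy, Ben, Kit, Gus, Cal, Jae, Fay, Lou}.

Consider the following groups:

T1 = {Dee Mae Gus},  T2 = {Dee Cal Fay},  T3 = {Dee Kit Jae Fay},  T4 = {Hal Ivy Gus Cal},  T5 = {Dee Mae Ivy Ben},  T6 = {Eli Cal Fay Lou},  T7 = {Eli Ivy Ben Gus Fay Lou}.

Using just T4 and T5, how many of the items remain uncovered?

Union of T4, T5 = {Dee, Mae, Hal, Ivy, Ben, Gus, Cal}.
Not covered: Eli, Kit, Jae, Fay, Lou — 5 items.

5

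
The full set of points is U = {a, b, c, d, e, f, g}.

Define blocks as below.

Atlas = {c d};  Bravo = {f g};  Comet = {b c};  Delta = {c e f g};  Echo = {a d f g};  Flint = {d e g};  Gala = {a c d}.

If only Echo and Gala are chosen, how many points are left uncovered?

2

Union of Echo, Gala = {a, c, d, f, g}.
Not covered: b, e — 2 points.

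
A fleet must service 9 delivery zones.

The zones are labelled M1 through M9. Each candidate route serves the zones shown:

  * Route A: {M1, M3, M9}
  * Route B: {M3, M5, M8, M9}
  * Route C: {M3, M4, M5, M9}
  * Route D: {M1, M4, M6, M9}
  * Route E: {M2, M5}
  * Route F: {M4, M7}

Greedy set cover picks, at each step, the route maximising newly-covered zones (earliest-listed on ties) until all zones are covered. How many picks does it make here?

4

Greedy: pick B (covers 4 new) → pick D (covers 3 new) → pick E (covers 1 new) → pick F (covers 1 new). Total picks: 4.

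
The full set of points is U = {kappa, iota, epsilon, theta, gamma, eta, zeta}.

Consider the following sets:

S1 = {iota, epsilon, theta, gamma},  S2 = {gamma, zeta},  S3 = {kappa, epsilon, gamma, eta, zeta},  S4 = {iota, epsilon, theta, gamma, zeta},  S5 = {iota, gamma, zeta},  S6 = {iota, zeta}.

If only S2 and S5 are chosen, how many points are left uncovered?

Union of S2, S5 = {iota, gamma, zeta}.
Not covered: kappa, epsilon, theta, eta — 4 points.

4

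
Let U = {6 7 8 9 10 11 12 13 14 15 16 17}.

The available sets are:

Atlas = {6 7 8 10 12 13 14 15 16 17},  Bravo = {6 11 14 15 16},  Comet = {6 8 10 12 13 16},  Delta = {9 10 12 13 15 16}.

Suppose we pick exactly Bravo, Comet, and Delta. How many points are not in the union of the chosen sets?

Union of Bravo, Comet, Delta = {6, 8, 9, 10, 11, 12, 13, 14, 15, 16}.
Not covered: 7, 17 — 2 points.

2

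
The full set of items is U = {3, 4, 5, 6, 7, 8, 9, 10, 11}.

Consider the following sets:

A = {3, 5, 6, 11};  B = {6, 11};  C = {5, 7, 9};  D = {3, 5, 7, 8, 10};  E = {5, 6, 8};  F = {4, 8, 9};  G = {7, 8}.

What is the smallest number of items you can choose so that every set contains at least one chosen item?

3

The 3 items {5, 8, 11} hit every set.
No choice of 2 items meets every set, so 3 is the minimum.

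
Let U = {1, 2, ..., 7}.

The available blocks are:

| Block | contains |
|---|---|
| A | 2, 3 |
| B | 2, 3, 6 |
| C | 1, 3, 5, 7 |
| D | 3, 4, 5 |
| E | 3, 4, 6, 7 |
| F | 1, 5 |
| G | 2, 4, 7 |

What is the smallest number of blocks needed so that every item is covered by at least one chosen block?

Take {C, E, G}. Their union is {1, 2, 3, 4, 5, 6, 7}, which is all 7 items.
No 2 of the 7 blocks cover everything (all 21 combinations miss at least one item), so 3 is optimal.

3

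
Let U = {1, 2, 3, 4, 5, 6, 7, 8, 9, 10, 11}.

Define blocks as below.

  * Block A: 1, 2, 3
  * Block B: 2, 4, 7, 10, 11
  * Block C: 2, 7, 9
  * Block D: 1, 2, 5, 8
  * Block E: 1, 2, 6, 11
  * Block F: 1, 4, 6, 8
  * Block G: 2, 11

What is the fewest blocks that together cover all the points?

Take {A, B, C, D, F}. Their union is {1, 2, 3, 4, 5, 6, 7, 8, 9, 10, 11}, which is all 11 points.
No 4 of the 7 blocks cover everything (all 35 combinations miss at least one point), so 5 is optimal.

5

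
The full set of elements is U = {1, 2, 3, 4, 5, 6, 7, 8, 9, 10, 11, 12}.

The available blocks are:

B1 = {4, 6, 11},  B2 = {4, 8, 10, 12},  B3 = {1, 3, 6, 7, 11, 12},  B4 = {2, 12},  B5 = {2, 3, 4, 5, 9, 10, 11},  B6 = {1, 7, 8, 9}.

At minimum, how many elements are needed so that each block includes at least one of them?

3

The 3 elements {4, 8, 12} hit every block.
The blocks B1, B4, B6 are pairwise disjoint, so any hitting set needs a separate element for each — at least 3. Hence 3 is optimal.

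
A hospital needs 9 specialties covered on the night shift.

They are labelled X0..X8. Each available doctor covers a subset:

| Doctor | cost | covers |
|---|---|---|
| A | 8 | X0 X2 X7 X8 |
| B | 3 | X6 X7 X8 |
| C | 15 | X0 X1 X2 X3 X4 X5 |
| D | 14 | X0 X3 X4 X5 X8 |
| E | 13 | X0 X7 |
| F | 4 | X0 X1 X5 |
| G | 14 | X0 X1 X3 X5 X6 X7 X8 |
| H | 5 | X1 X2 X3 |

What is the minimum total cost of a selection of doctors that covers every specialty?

18

B, C together cover every specialty (B ∪ C = {X0, X1, X2, X3, X4, X5, X6, X7, X8}); total cost 3 + 15 = 18.
The greedy pick B, F, H, D costs 26; no covering selection beats 18.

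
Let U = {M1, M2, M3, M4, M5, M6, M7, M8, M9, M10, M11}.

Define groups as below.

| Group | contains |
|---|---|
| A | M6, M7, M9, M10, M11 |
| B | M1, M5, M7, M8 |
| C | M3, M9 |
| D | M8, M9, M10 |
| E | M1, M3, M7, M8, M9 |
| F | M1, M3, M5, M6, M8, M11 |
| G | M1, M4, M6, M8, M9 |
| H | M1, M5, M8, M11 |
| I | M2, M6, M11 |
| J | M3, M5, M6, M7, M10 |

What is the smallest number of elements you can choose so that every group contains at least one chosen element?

T = {M2, M5, M9} meets every group (each contains at least one member of T), and |T| = 3.
The groups B, C, I are pairwise disjoint, so any hitting set needs a separate element for each — at least 3. Hence 3 is optimal.

3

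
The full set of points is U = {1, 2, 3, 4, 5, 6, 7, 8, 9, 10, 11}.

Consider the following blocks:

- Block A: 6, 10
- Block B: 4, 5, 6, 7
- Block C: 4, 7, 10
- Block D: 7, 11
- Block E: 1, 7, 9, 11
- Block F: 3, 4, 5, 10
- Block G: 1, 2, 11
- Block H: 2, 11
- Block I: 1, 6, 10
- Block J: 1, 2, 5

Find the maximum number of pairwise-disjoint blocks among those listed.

3

A, D, J are pairwise disjoint (A={6,10}; D={7,11}; J={1,2,5}).
Every remaining block overlaps one of these, and no 4 of the listed blocks are pairwise disjoint, so 3 is the maximum.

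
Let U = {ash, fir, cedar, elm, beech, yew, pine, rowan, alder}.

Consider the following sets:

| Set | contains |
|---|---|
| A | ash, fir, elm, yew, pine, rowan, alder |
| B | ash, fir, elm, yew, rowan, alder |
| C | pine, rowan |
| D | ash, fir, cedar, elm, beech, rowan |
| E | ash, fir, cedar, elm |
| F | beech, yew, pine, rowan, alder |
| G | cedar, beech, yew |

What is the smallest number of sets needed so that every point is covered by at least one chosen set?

D and F cover everything between them: the union {ash, fir, cedar, elm, beech, yew, pine, rowan, alder} is all of U.
No single set has all 9 points (the largest, A, has 7), so 2 is optimal.

2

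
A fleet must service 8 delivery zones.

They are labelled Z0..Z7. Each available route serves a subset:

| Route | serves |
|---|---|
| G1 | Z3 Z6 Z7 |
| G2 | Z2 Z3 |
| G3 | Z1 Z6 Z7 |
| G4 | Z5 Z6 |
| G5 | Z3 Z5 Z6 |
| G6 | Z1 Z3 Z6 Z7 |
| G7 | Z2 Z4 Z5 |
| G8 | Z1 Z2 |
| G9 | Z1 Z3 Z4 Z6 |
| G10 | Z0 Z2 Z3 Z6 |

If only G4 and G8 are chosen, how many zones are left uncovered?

Union of G4, G8 = {Z1, Z2, Z5, Z6}.
Not covered: Z0, Z3, Z4, Z7 — 4 zones.

4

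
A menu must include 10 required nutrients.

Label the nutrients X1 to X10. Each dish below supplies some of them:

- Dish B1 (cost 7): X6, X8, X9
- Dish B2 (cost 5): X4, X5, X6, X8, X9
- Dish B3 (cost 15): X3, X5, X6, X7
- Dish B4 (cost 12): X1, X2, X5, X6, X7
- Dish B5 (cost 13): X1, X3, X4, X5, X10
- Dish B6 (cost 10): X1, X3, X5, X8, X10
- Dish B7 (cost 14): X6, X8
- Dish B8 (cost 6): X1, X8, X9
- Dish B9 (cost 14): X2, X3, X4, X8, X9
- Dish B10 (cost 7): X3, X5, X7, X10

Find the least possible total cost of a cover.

24

B2, B4, B10 together cover every nutrient (B2 ∪ B4 ∪ B10 = {X1, X2, X3, X4, X5, X6, X7, X8, X9, X10}); total cost 5 + 12 + 7 = 24.
No covering selection has total cost below 24.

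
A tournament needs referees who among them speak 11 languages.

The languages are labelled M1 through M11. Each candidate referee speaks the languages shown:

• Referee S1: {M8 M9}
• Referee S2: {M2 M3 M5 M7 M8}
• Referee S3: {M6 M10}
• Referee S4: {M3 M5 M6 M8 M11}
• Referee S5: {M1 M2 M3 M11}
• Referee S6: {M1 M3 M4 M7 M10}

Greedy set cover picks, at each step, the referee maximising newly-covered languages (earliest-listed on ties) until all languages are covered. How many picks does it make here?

4

Greedy: pick S2 (covers 5 new) → pick S6 (covers 3 new) → pick S4 (covers 2 new) → pick S1 (covers 1 new). Total picks: 4.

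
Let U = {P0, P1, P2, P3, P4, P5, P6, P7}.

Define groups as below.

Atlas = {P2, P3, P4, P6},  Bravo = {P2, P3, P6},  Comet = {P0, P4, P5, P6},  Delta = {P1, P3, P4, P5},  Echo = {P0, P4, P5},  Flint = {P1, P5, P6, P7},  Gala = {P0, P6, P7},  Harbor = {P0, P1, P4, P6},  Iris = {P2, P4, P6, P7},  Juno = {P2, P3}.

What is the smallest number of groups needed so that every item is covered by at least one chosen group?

3

Take {Delta, Gala, Iris}. Their union is {P0, P1, P2, P3, P4, P5, P6, P7}, which is all 8 items.
No 2 of the 10 groups cover everything (all 45 combinations miss at least one item), so 3 is optimal.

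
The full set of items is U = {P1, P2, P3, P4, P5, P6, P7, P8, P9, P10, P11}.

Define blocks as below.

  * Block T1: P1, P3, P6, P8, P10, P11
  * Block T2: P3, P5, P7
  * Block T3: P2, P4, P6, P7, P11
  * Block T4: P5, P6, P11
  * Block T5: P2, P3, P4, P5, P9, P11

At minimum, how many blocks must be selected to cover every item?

T1 and T3 and T5 together: T1 ∪ T3 ∪ T5 = {P1, P2, P3, P4, P5, P6, P7, P8, P9, P10, P11} — every item is covered.
Only T1 contains P1, so T1 is forced; the remaining 5 items need at least 2 more blocks (each remaining block adds at most 4) — so at least 3 blocks are needed, and 3 is optimal.

3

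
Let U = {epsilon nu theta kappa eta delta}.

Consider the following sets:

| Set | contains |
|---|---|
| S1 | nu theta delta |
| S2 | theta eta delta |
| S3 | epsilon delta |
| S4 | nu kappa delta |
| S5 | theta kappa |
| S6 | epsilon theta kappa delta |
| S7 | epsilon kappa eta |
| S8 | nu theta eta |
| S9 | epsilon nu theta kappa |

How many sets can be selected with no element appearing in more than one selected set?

2

S3, S5 are pairwise disjoint (S3={epsilon,delta}; S5={theta,kappa}).
Every remaining set overlaps one of these, and no 3 of the listed sets are pairwise disjoint, so 2 is the maximum.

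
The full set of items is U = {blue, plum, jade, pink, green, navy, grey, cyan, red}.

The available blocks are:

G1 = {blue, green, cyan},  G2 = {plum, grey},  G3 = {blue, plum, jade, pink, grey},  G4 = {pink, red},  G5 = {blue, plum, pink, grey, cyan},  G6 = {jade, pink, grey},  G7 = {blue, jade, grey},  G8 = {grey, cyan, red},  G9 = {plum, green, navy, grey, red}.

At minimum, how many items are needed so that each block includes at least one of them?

Take H = {pink, green, grey}. Each listed block contains at least one of these, so H is a hitting set of size 3.
The blocks G1, G2, G4 are pairwise disjoint, so any hitting set needs a separate item for each — at least 3. Hence 3 is optimal.

3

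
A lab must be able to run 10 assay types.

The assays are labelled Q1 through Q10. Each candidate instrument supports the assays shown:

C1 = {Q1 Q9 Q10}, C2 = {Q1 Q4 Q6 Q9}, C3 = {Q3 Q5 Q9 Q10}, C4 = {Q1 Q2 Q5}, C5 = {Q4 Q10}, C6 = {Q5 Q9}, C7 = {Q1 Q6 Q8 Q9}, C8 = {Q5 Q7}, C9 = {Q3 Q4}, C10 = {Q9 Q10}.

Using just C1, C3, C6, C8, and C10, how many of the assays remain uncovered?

4

Union of C1, C3, C6, C8, C10 = {Q1, Q3, Q5, Q7, Q9, Q10}.
Not covered: Q2, Q4, Q6, Q8 — 4 assays.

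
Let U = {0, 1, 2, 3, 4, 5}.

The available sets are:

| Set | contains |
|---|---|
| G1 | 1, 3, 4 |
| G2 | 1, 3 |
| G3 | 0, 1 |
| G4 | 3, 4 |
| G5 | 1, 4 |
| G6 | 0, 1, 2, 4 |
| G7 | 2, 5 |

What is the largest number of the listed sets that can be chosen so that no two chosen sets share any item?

G3, G4, G7 are pairwise disjoint (G3={0,1}; G4={3,4}; G7={2,5}).
Every remaining set overlaps one of these, and no 4 of the listed sets are pairwise disjoint, so 3 is the maximum.

3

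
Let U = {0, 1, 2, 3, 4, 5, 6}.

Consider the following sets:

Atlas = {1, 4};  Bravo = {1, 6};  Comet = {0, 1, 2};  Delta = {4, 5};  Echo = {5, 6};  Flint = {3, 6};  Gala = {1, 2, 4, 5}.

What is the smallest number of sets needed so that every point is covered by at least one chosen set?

Comet, Flint, and Gala cover everything between them: the union {0, 1, 2, 3, 4, 5, 6} is all of U.
Only Comet contains 0, so Comet is forced; the remaining 4 points need at least 2 more sets (each remaining set adds at most 2) — so at least 3 sets are needed, and 3 is optimal.

3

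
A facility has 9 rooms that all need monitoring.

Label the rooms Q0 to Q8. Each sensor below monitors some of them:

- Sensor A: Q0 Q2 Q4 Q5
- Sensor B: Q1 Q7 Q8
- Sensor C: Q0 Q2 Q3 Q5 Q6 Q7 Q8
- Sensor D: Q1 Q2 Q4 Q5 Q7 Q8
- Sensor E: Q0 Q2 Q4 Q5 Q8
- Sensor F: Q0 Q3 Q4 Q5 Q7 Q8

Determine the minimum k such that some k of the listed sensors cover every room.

2

Take {C, D}. Their union is {Q0, Q1, Q2, Q3, Q4, Q5, Q6, Q7, Q8}, which is all 9 rooms.
No single sensor has all 9 rooms (the largest, C, has 7), so 2 is optimal.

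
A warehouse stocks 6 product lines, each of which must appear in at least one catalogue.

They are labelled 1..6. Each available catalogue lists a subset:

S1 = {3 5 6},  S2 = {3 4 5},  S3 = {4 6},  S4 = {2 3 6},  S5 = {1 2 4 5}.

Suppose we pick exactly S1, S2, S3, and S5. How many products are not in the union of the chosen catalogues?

0

Union of S1, S2, S3, S5 = {1, 2, 3, 4, 5, 6} — that's every product, so 0 are uncovered.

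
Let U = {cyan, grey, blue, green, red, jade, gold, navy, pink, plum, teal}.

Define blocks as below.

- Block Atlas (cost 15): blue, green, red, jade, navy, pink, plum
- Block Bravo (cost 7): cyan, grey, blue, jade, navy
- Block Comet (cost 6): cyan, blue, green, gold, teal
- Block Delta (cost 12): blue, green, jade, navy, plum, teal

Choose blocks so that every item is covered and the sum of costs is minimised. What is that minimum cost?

Atlas, Bravo, Comet together cover every item (Atlas ∪ Bravo ∪ Comet = {cyan, grey, blue, green, red, jade, gold, navy, pink, plum, teal}); total cost 15 + 7 + 6 = 28.
No covering selection has total cost below 28.

28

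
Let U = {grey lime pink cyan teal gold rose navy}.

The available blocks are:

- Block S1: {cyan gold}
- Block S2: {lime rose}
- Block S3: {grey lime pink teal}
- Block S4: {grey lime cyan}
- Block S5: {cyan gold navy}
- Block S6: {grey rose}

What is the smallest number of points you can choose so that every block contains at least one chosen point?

3

Take H = {lime, cyan, rose}. Each listed block contains at least one of these, so H is a hitting set of size 3.
No choice of 2 points meets every block, so 3 is the minimum.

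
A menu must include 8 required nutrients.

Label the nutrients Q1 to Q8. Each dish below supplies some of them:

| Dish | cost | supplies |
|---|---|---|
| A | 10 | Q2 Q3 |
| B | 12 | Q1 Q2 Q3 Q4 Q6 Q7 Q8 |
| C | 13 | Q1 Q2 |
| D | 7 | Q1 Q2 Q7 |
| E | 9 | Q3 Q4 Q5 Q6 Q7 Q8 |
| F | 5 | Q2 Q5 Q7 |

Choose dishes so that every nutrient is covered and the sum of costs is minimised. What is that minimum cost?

16

D, E together cover every nutrient (D ∪ E = {Q1, Q2, Q3, Q4, Q5, Q6, Q7, Q8}); total cost 7 + 9 = 16.
No covering selection has total cost below 16.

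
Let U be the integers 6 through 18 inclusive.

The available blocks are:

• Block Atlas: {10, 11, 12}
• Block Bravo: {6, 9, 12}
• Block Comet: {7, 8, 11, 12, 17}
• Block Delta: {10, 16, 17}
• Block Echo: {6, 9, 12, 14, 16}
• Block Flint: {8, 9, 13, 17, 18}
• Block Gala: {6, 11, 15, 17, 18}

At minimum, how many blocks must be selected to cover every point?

5

Take {Comet, Delta, Echo, Flint, Gala}. Their union is {6, 7, 8, 9, 10, 11, 12, 13, 14, 15, 16, 17, 18}, which is all 13 points.
No 4 of the 7 blocks cover everything (all 35 combinations miss at least one point), so 5 is optimal.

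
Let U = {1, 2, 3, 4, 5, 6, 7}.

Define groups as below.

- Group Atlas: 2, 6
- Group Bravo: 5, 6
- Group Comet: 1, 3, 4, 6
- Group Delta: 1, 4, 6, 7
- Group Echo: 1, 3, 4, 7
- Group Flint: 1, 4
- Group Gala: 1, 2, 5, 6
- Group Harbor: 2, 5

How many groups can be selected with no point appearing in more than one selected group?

2

Flint, Harbor are pairwise disjoint (Flint={1,4}; Harbor={2,5}).
Every remaining group overlaps one of these, and no 3 of the listed groups are pairwise disjoint, so 2 is the maximum.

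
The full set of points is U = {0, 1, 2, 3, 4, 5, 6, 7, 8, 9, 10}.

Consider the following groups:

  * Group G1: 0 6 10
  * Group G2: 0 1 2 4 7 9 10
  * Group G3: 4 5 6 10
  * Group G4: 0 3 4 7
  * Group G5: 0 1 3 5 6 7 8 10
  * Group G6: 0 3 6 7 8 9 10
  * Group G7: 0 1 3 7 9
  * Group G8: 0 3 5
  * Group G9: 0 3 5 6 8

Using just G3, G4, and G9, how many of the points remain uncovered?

Union of G3, G4, G9 = {0, 3, 4, 5, 6, 7, 8, 10}.
Not covered: 1, 2, 9 — 3 points.

3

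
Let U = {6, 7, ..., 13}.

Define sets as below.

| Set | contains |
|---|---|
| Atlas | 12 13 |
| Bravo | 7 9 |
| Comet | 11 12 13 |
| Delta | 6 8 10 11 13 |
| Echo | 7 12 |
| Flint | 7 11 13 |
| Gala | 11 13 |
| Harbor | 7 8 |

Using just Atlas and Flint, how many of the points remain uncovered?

Union of Atlas, Flint = {7, 11, 12, 13}.
Not covered: 6, 8, 9, 10 — 4 points.

4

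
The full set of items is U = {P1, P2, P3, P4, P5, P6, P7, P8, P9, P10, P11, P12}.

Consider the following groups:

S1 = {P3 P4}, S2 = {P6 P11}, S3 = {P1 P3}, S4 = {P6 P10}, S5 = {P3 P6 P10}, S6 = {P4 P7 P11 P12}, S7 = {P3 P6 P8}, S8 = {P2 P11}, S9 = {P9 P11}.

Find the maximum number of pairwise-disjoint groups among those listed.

S3, S4, S6 are pairwise disjoint (S3={P1,P3}; S4={P6,P10}; S6={P4,P7,P11,P12}).
Every remaining group overlaps one of these, and no 4 of the listed groups are pairwise disjoint, so 3 is the maximum.

3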